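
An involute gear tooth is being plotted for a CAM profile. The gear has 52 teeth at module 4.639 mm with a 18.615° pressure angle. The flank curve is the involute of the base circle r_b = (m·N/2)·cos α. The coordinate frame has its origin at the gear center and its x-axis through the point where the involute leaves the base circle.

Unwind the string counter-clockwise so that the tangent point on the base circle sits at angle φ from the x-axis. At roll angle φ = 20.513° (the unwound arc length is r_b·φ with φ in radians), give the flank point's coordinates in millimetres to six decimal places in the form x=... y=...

pitch radius r_p = m·N/2 = 4.639·52/2 = 120.614000
base radius r_b = r_p·cos α = 120.614000·cos 18.615° = 114.304063
roll angle φ = 20.513° = 0.35801939 rad
x = r_b·(cos φ + φ·sin φ) = 114.304063·(0.93659271 + 0.35801939·0.35041990) = 121.396610
y = r_b·(sin φ − φ·cos φ) = 114.304063·(0.35041990 − 0.35801939·0.93659271) = 1.726168

x=121.396610 y=1.726168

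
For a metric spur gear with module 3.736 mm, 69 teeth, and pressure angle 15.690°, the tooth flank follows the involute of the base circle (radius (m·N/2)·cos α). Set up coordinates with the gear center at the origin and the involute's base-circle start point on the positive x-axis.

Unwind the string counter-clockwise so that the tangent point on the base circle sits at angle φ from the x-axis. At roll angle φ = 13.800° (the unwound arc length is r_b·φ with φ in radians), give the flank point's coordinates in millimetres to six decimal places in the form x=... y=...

pitch radius r_p = m·N/2 = 3.736·69/2 = 128.892000
base radius r_b = r_p·cos α = 128.892000·cos 15.690° = 124.089350
roll angle φ = 13.800° = 0.24085544 rad
x = r_b·(cos φ + φ·sin φ) = 124.089350·(0.97113428 + 0.24085544·0.23853346) = 127.636613
y = r_b·(sin φ − φ·cos φ) = 124.089350·(0.23853346 − 0.24085544·0.97113428) = 0.574594

x=127.636613 y=0.574594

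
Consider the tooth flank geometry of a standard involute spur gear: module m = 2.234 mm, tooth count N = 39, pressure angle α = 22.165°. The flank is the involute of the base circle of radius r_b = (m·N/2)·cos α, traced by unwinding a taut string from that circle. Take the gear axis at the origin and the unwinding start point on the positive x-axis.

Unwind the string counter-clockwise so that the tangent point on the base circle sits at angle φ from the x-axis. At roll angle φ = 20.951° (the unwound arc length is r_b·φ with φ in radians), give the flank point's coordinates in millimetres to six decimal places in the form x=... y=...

pitch radius r_p = m·N/2 = 2.234·39/2 = 43.563000
base radius r_b = r_p·cos α = 43.563000·cos 22.165° = 40.343748
roll angle φ = 20.951° = 0.36566393 rad
x = r_b·(cos φ + φ·sin φ) = 40.343748·(0.93388657 + 0.36566393·0.35756941) = 42.951438
y = r_b·(sin φ − φ·cos φ) = 40.343748·(0.35756941 − 0.36566393·0.93388657) = 0.648759

x=42.951438 y=0.648759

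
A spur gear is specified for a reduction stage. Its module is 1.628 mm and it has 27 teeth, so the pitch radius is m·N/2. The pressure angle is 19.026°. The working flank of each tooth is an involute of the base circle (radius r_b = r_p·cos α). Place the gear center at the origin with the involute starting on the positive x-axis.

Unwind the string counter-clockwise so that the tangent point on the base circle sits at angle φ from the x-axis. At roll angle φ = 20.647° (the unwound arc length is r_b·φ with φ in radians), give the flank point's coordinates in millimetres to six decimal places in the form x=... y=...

x=22.082930 y=0.319906

pitch radius r_p = m·N/2 = 1.628·27/2 = 21.978000
base radius r_b = r_p·cos α = 21.978000·cos 19.026° = 20.777358
roll angle φ = 20.647° = 0.36035813 rad
x = r_b·(cos φ + φ·sin φ) = 20.777358·(0.93577060 + 0.36035813·0.35260938) = 22.082930
y = r_b·(sin φ − φ·cos φ) = 20.777358·(0.35260938 − 0.36035813·0.93577060) = 0.319906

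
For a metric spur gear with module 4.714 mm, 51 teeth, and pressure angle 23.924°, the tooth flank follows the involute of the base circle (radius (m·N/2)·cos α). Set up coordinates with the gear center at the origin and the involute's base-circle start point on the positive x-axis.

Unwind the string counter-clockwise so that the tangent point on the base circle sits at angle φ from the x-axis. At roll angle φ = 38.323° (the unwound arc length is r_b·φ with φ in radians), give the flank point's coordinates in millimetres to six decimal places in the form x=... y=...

x=131.776633 y=10.477317

pitch radius r_p = m·N/2 = 4.714·51/2 = 120.207000
base radius r_b = r_p·cos α = 120.207000·cos 23.924° = 109.879316
roll angle φ = 38.323° = 0.66886253 rad
x = r_b·(cos φ + φ·sin φ) = 109.879316·(0.78452751 + 0.66886253·0.62009401) = 131.776633
y = r_b·(sin φ − φ·cos φ) = 109.879316·(0.62009401 − 0.66886253·0.78452751) = 10.477317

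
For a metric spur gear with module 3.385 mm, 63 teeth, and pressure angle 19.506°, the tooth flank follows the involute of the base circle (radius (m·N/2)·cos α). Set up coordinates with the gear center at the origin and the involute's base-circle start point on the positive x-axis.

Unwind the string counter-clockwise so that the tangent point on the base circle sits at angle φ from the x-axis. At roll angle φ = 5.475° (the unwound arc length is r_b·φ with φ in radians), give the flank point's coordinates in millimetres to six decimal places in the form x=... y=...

x=100.965604 y=0.029206

pitch radius r_p = m·N/2 = 3.385·63/2 = 106.627500
base radius r_b = r_p·cos α = 106.627500·cos 19.506° = 100.507778
roll angle φ = 5.475° = 0.09555678 rad
x = r_b·(cos φ + φ·sin φ) = 100.507778·(0.99543792 + 0.09555678·0.09541142) = 100.965604
y = r_b·(sin φ − φ·cos φ) = 100.507778·(0.09541142 − 0.09555678·0.99543792) = 0.029206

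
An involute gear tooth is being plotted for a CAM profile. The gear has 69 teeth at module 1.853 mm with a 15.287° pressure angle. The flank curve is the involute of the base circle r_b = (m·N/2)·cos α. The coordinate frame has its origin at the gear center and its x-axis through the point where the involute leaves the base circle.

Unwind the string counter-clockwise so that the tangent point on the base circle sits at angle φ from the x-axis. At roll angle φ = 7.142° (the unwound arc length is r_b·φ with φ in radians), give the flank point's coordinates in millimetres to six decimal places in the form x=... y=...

pitch radius r_p = m·N/2 = 1.853·69/2 = 63.928500
base radius r_b = r_p·cos α = 63.928500·cos 15.287° = 61.666535
roll angle φ = 7.142° = 0.12465142 rad
x = r_b·(cos φ + φ·sin φ) = 61.666535·(0.99224107 + 0.12465142·0.12432886) = 62.143762
y = r_b·(sin φ − φ·cos φ) = 61.666535·(0.12432886 − 0.12465142·0.99224107) = 0.039751

x=62.143762 y=0.039751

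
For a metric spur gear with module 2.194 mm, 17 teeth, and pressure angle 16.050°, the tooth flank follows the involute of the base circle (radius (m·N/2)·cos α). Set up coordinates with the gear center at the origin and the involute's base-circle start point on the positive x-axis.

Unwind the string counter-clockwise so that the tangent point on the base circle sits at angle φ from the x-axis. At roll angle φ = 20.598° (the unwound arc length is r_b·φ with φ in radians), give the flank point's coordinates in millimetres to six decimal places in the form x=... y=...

pitch radius r_p = m·N/2 = 2.194·17/2 = 18.649000
base radius r_b = r_p·cos α = 18.649000·cos 16.050° = 17.922077
roll angle φ = 20.598° = 0.35950292 rad
x = r_b·(cos φ + φ·sin φ) = 17.922077·(0.93607182 + 0.35950292·0.35180897) = 19.043070
y = r_b·(sin φ − φ·cos φ) = 17.922077·(0.35180897 − 0.35950292·0.93607182) = 0.274000

x=19.043070 y=0.274000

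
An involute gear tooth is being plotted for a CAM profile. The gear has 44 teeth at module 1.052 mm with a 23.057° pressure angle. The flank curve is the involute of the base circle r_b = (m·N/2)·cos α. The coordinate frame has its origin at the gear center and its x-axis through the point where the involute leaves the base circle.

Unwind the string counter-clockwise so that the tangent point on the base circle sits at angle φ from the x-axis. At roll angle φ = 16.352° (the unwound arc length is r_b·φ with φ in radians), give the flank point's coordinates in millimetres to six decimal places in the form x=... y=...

pitch radius r_p = m·N/2 = 1.052·44/2 = 23.144000
base radius r_b = r_p·cos α = 23.144000·cos 23.057° = 21.295157
roll angle φ = 16.352° = 0.28539624 rad
x = r_b·(cos φ + φ·sin φ) = 21.295157·(0.95955017 + 0.28539624·0.28153768) = 22.144833
y = r_b·(sin φ − φ·cos φ) = 21.295157·(0.28153768 − 0.28539624·0.95955017) = 0.163668

x=22.144833 y=0.163668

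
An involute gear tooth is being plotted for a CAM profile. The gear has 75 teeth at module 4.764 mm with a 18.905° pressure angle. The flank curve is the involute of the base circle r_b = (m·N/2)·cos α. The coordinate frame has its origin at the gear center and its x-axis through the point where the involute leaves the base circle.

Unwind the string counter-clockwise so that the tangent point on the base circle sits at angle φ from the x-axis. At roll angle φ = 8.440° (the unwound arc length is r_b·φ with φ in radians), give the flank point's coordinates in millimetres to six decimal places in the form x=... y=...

x=170.836871 y=0.179687

pitch radius r_p = m·N/2 = 4.764·75/2 = 178.650000
base radius r_b = r_p·cos α = 178.650000·cos 18.905° = 169.013099
roll angle φ = 8.440° = 0.14730579 rad
x = r_b·(cos φ + φ·sin φ) = 169.013099·(0.98917011 + 0.14730579·0.14677364) = 170.836871
y = r_b·(sin φ − φ·cos φ) = 169.013099·(0.14677364 − 0.14730579·0.98917011) = 0.179687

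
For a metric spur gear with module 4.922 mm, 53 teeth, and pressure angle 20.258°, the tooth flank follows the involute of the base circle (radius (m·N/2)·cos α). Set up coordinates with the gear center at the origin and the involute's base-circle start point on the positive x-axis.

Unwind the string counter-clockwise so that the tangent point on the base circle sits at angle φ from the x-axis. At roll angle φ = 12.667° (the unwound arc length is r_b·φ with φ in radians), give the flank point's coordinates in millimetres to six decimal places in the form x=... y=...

pitch radius r_p = m·N/2 = 4.922·53/2 = 130.433000
base radius r_b = r_p·cos α = 130.433000·cos 20.258° = 122.364806
roll angle φ = 12.667° = 0.22108086 rad
x = r_b·(cos φ + φ·sin φ) = 122.364806·(0.97566100 + 0.22108086·0.21928430) = 125.318761
y = r_b·(sin φ − φ·cos φ) = 122.364806·(0.21928430 − 0.22108086·0.97566100) = 0.438596

x=125.318761 y=0.438596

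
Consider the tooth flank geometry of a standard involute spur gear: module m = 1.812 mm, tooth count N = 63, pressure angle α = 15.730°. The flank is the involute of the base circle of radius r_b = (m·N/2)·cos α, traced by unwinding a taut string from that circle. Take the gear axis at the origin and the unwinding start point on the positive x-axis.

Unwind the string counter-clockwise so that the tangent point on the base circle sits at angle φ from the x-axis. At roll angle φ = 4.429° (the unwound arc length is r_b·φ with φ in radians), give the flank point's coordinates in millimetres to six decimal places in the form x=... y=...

pitch radius r_p = m·N/2 = 1.812·63/2 = 57.078000
base radius r_b = r_p·cos α = 57.078000·cos 15.730° = 54.940425
roll angle φ = 4.429° = 0.07730063 rad
x = r_b·(cos φ + φ·sin φ) = 54.940425·(0.99701379 + 0.07730063·0.07722367) = 55.104325
y = r_b·(sin φ − φ·cos φ) = 54.940425·(0.07722367 − 0.07730063·0.99701379) = 0.008454

x=55.104325 y=0.008454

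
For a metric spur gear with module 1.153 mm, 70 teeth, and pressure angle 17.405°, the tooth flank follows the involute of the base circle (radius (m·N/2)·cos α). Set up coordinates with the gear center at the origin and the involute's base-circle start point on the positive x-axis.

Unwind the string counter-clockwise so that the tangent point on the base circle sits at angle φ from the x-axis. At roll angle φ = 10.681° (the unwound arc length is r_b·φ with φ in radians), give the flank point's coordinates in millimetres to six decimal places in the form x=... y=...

pitch radius r_p = m·N/2 = 1.153·70/2 = 40.355000
base radius r_b = r_p·cos α = 40.355000·cos 17.405° = 38.507315
roll angle φ = 10.681° = 0.18641862 rad
x = r_b·(cos φ + φ·sin φ) = 38.507315·(0.98267431 + 0.18641862·0.18534076) = 39.170614
y = r_b·(sin φ − φ·cos φ) = 38.507315·(0.18534076 − 0.18641862·0.98267431) = 0.082867

x=39.170614 y=0.082867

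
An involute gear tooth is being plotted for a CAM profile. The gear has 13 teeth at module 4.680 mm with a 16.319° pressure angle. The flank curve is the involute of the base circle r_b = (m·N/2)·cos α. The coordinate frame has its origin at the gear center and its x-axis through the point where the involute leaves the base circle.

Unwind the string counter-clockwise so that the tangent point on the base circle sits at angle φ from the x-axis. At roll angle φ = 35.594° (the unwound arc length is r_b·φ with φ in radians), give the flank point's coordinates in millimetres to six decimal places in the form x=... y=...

x=34.295955 y=2.244333

pitch radius r_p = m·N/2 = 4.680·13/2 = 30.420000
base radius r_b = r_p·cos α = 30.420000·cos 16.319° = 29.194444
roll angle φ = 35.594° = 0.62123249 rad
x = r_b·(cos φ + φ·sin φ) = 29.194444·(0.81316172 + 0.62123249·0.58203782) = 34.295955
y = r_b·(sin φ − φ·cos φ) = 29.194444·(0.58203782 − 0.62123249·0.81316172) = 2.244333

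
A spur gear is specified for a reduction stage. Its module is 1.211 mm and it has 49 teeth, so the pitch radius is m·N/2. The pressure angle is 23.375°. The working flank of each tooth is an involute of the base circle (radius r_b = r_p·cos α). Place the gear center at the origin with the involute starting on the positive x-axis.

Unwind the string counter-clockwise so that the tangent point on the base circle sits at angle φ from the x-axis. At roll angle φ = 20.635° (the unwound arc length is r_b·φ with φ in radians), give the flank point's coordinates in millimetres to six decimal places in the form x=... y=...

x=28.943848 y=0.418600

pitch radius r_p = m·N/2 = 1.211·49/2 = 29.669500
base radius r_b = r_p·cos α = 29.669500·cos 23.375° = 27.234460
roll angle φ = 20.635° = 0.36014869 rad
x = r_b·(cos φ + φ·sin φ) = 27.234460·(0.93584443 + 0.36014869·0.35241339) = 28.943848
y = r_b·(sin φ − φ·cos φ) = 27.234460·(0.35241339 − 0.36014869·0.93584443) = 0.418600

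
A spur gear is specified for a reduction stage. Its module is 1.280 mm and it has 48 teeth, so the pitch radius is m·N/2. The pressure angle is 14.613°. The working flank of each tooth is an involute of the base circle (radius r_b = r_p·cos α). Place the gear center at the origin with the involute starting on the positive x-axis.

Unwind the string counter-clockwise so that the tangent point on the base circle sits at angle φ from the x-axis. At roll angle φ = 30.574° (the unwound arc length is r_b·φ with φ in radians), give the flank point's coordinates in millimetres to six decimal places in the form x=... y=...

x=33.661955 y=1.463157

pitch radius r_p = m·N/2 = 1.280·48/2 = 30.720000
base radius r_b = r_p·cos α = 30.720000·cos 14.613° = 29.726268
roll angle φ = 30.574° = 0.53361697 rad
x = r_b·(cos φ + φ·sin φ) = 29.726268·(0.86097293 + 0.53361697·0.50865077) = 33.661955
y = r_b·(sin φ − φ·cos φ) = 29.726268·(0.50865077 − 0.53361697·0.86097293) = 1.463157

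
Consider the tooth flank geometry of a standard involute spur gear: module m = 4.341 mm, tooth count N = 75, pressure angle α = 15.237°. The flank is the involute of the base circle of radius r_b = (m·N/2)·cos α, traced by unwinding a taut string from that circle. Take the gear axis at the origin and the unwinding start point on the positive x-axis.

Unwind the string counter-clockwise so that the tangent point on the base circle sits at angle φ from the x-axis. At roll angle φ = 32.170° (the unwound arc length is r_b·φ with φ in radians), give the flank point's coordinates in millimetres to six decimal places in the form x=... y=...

x=179.905202 y=8.978217

pitch radius r_p = m·N/2 = 4.341·75/2 = 162.787500
base radius r_b = r_p·cos α = 162.787500·cos 15.237° = 157.065028
roll angle φ = 32.170° = 0.56147242 rad
x = r_b·(cos φ + φ·sin φ) = 157.065028·(0.84647206 + 0.56147242·0.53243314) = 179.905202
y = r_b·(sin φ − φ·cos φ) = 157.065028·(0.53243314 − 0.56147242·0.84647206) = 8.978217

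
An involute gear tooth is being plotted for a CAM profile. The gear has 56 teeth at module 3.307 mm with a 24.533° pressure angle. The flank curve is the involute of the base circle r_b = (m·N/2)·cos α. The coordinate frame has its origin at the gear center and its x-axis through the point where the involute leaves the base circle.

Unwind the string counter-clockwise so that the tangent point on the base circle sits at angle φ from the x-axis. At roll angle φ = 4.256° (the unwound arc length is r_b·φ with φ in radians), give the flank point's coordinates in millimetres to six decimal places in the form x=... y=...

pitch radius r_p = m·N/2 = 3.307·56/2 = 92.596000
base radius r_b = r_p·cos α = 92.596000·cos 24.533° = 84.236644
roll angle φ = 4.256° = 0.07428121 rad
x = r_b·(cos φ + φ·sin φ) = 84.236644·(0.99724242 + 0.07428121·0.07421292) = 84.468719
y = r_b·(sin φ − φ·cos φ) = 84.236644·(0.07421292 − 0.07428121·0.99724242) = 0.011502

x=84.468719 y=0.011502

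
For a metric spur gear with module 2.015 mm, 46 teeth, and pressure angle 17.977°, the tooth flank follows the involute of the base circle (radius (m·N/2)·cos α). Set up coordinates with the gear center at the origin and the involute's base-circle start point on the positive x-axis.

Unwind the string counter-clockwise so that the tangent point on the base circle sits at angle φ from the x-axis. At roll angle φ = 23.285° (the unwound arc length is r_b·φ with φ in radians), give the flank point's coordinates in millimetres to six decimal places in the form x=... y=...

x=47.573872 y=0.970098

pitch radius r_p = m·N/2 = 2.015·46/2 = 46.345000
base radius r_b = r_p·cos α = 46.345000·cos 17.977° = 44.082460
roll angle φ = 23.285° = 0.40639992 rad
x = r_b·(cos φ + φ·sin φ) = 44.082460·(0.91854990 + 0.40639992·0.39530504) = 47.573872
y = r_b·(sin φ − φ·cos φ) = 44.082460·(0.39530504 − 0.40639992·0.91854990) = 0.970098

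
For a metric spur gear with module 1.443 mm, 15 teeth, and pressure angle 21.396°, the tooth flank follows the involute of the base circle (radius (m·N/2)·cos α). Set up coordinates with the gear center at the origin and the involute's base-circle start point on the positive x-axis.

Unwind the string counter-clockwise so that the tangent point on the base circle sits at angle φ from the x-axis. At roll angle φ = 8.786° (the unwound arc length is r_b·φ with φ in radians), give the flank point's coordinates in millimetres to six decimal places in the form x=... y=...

pitch radius r_p = m·N/2 = 1.443·15/2 = 10.822500
base radius r_b = r_p·cos α = 10.822500·cos 21.396° = 10.076627
roll angle φ = 8.786° = 0.15334463 rad
x = r_b·(cos φ + φ·sin φ) = 10.076627·(0.98826573 + 0.15334463·0.15274436) = 10.194405
y = r_b·(sin φ − φ·cos φ) = 10.076627·(0.15274436 − 0.15334463·0.98826573) = 0.012083

x=10.194405 y=0.012083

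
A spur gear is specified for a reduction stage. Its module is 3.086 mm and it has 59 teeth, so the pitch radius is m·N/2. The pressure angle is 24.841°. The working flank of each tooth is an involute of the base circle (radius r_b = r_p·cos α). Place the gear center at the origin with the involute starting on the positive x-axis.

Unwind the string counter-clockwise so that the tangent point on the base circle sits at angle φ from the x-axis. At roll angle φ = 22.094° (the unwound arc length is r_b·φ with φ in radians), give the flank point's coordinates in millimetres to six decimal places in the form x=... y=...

pitch radius r_p = m·N/2 = 3.086·59/2 = 91.037000
base radius r_b = r_p·cos α = 91.037000·cos 24.841° = 82.613992
roll angle φ = 22.094° = 0.38561304 rad
x = r_b·(cos φ + φ·sin φ) = 82.613992·(0.92656802 + 0.38561304·0.37612724) = 88.529781
y = r_b·(sin φ − φ·cos φ) = 82.613992·(0.37612724 − 0.38561304·0.92656802) = 1.555664

x=88.529781 y=1.555664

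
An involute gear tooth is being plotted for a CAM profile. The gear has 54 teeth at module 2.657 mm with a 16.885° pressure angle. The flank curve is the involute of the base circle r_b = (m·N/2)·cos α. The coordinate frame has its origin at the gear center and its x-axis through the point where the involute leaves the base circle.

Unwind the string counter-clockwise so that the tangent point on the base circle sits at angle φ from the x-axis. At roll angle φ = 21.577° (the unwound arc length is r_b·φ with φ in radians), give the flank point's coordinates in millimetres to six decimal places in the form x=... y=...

x=73.342781 y=1.204840

pitch radius r_p = m·N/2 = 2.657·54/2 = 71.739000
base radius r_b = r_p·cos α = 71.739000·cos 16.885° = 68.646307
roll angle φ = 21.577° = 0.37658969 rad
x = r_b·(cos φ + φ·sin φ) = 68.646307·(0.92992419 + 0.37658969·0.36775129) = 73.342781
y = r_b·(sin φ − φ·cos φ) = 68.646307·(0.36775129 − 0.37658969·0.92992419) = 1.204840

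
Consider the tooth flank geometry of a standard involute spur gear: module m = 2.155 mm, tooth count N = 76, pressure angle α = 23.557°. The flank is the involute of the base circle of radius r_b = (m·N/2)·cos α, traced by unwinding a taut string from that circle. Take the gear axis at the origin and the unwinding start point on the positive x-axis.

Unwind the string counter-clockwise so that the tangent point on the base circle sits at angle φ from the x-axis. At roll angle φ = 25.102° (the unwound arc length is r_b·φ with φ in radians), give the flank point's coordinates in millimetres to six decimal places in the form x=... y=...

x=81.927637 y=2.064037

pitch radius r_p = m·N/2 = 2.155·76/2 = 81.890000
base radius r_b = r_p·cos α = 81.890000·cos 23.557° = 75.065527
roll angle φ = 25.102° = 0.43811255 rad
x = r_b·(cos φ + φ·sin φ) = 75.065527·(0.90555399 + 0.43811255·0.42423103) = 81.927637
y = r_b·(sin φ − φ·cos φ) = 75.065527·(0.42423103 − 0.43811255·0.90555399) = 2.064037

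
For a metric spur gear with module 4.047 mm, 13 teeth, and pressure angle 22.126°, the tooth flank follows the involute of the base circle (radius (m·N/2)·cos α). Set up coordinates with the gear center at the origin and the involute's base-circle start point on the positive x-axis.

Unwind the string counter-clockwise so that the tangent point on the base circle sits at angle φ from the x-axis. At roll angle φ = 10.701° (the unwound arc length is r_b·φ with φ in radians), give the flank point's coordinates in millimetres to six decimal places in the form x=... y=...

pitch radius r_p = m·N/2 = 4.047·13/2 = 26.305500
base radius r_b = r_p·cos α = 26.305500·cos 22.126° = 24.368305
roll angle φ = 10.701° = 0.18676768 rad
x = r_b·(cos φ + φ·sin φ) = 24.368305·(0.98260956 + 0.18676768·0.18568377) = 24.789616
y = r_b·(sin φ − φ·cos φ) = 24.368305·(0.18568377 − 0.18676768·0.98260956) = 0.052734

x=24.789616 y=0.052734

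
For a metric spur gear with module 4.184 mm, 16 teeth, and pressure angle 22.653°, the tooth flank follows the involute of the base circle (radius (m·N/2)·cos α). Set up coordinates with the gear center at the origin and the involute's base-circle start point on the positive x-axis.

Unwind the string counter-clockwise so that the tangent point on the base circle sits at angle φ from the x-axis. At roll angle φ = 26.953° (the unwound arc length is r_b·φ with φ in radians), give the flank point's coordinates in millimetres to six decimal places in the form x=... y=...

pitch radius r_p = m·N/2 = 4.184·16/2 = 33.472000
base radius r_b = r_p·cos α = 33.472000·cos 22.653° = 30.889780
roll angle φ = 26.953° = 0.47041859 rad
x = r_b·(cos φ + φ·sin φ) = 30.889780·(0.89137863 + 0.47041859·0.45325945) = 34.120861
y = r_b·(sin φ − φ·cos φ) = 30.889780·(0.45325945 − 0.47041859·0.89137863) = 1.048349

x=34.120861 y=1.048349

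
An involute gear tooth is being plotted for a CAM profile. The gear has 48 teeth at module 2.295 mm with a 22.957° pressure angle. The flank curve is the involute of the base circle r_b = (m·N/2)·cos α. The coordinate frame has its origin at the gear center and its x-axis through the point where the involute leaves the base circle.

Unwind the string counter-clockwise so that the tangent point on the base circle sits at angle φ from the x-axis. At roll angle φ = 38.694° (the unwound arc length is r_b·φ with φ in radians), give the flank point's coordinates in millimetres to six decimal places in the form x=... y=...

x=60.997515 y=4.973496

pitch radius r_p = m·N/2 = 2.295·48/2 = 55.080000
base radius r_b = r_p·cos α = 55.080000·cos 22.957° = 50.717545
roll angle φ = 38.694° = 0.67533770 rad
x = r_b·(cos φ + φ·sin φ) = 50.717545·(0.78049588 + 0.67533770·0.62516093) = 60.997515
y = r_b·(sin φ − φ·cos φ) = 50.717545·(0.62516093 − 0.67533770·0.78049588) = 4.973496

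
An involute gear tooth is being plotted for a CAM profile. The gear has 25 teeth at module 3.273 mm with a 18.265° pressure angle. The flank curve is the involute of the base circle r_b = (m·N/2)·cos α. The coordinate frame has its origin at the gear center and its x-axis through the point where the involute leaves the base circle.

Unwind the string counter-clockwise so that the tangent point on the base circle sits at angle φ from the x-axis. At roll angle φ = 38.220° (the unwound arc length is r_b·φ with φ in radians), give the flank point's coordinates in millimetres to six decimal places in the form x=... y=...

pitch radius r_p = m·N/2 = 3.273·25/2 = 40.912500
base radius r_b = r_p·cos α = 40.912500·cos 18.265° = 38.851210
roll angle φ = 38.220° = 0.66706484 rad
x = r_b·(cos φ + φ·sin φ) = 38.851210·(0.78564098 + 0.66706484·0.61868267) = 46.557054
y = r_b·(sin φ − φ·cos φ) = 38.851210·(0.61868267 − 0.66706484·0.78564098) = 3.675682

x=46.557054 y=3.675682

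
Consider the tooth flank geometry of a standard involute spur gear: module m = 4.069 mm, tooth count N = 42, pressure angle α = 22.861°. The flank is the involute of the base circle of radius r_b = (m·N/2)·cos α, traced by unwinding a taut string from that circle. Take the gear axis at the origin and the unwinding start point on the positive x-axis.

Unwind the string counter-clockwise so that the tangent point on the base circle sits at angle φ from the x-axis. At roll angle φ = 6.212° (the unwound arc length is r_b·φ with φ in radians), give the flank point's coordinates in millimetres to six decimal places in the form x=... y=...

x=79.198398 y=0.033410

pitch radius r_p = m·N/2 = 4.069·42/2 = 85.449000
base radius r_b = r_p·cos α = 85.449000·cos 22.861° = 78.736986
roll angle φ = 6.212° = 0.10841985 rad
x = r_b·(cos φ + φ·sin φ) = 78.736986·(0.99412832 + 0.10841985·0.10820757) = 79.198398
y = r_b·(sin φ − φ·cos φ) = 78.736986·(0.10820757 − 0.10841985·0.99412832) = 0.033410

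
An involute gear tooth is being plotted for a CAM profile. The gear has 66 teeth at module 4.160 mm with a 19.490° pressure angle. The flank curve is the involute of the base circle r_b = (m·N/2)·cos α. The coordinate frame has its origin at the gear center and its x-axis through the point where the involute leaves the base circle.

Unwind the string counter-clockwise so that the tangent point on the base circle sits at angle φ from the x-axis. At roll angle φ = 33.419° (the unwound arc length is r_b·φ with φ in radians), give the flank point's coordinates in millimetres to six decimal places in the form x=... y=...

pitch radius r_p = m·N/2 = 4.160·66/2 = 137.280000
base radius r_b = r_p·cos α = 137.280000·cos 19.490° = 129.413820
roll angle φ = 33.419° = 0.58327158 rad
x = r_b·(cos φ + φ·sin φ) = 129.413820·(0.83466527 + 0.58327158·0.55075756) = 149.590276
y = r_b·(sin φ − φ·cos φ) = 129.413820·(0.55075756 − 0.58327158·0.83466527) = 8.272264

x=149.590276 y=8.272264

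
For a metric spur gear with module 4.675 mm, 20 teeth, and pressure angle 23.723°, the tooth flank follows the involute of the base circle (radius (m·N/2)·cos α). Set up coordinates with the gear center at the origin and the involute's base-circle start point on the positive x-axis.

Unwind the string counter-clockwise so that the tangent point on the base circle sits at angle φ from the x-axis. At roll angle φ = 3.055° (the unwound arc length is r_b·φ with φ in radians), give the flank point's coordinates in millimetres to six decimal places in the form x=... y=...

x=42.860476 y=0.002162

pitch radius r_p = m·N/2 = 4.675·20/2 = 46.750000
base radius r_b = r_p·cos α = 46.750000·cos 23.723° = 42.799680
roll angle φ = 3.055° = 0.05331981 rad
x = r_b·(cos φ + φ·sin φ) = 42.799680·(0.99857884 + 0.05331981·0.05329455) = 42.860476
y = r_b·(sin φ − φ·cos φ) = 42.799680·(0.05329455 − 0.05331981·0.99857884) = 0.002162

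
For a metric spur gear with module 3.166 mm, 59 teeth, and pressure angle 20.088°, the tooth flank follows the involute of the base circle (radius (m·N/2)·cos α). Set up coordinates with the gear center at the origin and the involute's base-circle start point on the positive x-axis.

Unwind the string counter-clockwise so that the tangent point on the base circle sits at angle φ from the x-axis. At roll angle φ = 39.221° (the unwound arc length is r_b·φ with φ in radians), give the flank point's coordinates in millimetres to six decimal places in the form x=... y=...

pitch radius r_p = m·N/2 = 3.166·59/2 = 93.397000
base radius r_b = r_p·cos α = 93.397000·cos 20.088° = 87.715306
roll angle φ = 39.221° = 0.68453559 rad
x = r_b·(cos φ + φ·sin φ) = 87.715306·(0.77471279 + 0.68453559·0.63231329) = 105.920946
y = r_b·(sin φ − φ·cos φ) = 87.715306·(0.63231329 − 0.68453559·0.77471279) = 8.946507

x=105.920946 y=8.946507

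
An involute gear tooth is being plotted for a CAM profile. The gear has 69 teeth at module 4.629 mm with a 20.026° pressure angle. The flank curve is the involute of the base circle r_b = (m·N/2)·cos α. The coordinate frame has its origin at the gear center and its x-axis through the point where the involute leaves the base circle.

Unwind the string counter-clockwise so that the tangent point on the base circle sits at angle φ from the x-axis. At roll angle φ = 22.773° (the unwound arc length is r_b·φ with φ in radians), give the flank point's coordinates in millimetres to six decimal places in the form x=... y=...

pitch radius r_p = m·N/2 = 4.629·69/2 = 159.700500
base radius r_b = r_p·cos α = 159.700500·cos 20.026° = 150.044580
roll angle φ = 22.773° = 0.39746383 rad
x = r_b·(cos φ + φ·sin φ) = 150.044580·(0.92204566 + 0.39746383·0.38708113) = 161.432425
y = r_b·(sin φ − φ·cos φ) = 150.044580·(0.38708113 − 0.39746383·0.92204566) = 3.091117

x=161.432425 y=3.091117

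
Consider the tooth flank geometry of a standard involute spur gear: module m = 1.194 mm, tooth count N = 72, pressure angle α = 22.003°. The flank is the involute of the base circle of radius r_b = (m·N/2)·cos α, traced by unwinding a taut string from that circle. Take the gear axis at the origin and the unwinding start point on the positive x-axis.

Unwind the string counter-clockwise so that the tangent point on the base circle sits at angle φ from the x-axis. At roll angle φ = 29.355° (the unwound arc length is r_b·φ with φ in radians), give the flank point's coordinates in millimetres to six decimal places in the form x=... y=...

x=44.745561 y=1.740113

pitch radius r_p = m·N/2 = 1.194·72/2 = 42.984000
base radius r_b = r_p·cos α = 42.984000·cos 22.003° = 39.853228
roll angle φ = 29.355° = 0.51234140 rad
x = r_b·(cos φ + φ·sin φ) = 39.853228·(0.87159910 + 0.51234140·0.49021935) = 44.745561
y = r_b·(sin φ − φ·cos φ) = 39.853228·(0.49021935 − 0.51234140·0.87159910) = 1.740113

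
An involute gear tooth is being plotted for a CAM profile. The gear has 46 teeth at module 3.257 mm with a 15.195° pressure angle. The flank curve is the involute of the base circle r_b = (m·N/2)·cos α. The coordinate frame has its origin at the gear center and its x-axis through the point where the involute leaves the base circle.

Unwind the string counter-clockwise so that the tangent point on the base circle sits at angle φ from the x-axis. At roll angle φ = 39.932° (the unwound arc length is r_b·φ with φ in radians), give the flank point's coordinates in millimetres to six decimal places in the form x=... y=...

x=87.774159 y=7.768212

pitch radius r_p = m·N/2 = 3.257·46/2 = 74.911000
base radius r_b = r_p·cos α = 74.911000·cos 15.195° = 72.292064
roll angle φ = 39.932° = 0.69694488 rad
x = r_b·(cos φ + φ·sin φ) = 72.292064·(0.76680678 + 0.69694488·0.64187800) = 87.774159
y = r_b·(sin φ − φ·cos φ) = 72.292064·(0.64187800 − 0.69694488·0.76680678) = 7.768212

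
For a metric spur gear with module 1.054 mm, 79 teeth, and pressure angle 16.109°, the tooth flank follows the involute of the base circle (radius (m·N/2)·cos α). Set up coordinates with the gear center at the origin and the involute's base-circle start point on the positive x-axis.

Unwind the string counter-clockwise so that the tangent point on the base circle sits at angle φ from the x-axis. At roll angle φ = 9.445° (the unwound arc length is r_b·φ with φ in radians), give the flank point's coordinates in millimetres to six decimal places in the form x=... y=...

pitch radius r_p = m·N/2 = 1.054·79/2 = 41.633000
base radius r_b = r_p·cos α = 41.633000·cos 16.109° = 39.998304
roll angle φ = 9.445° = 0.16484635 rad
x = r_b·(cos φ + φ·sin φ) = 39.998304·(0.98644358 + 0.16484635·0.16410076) = 40.538081
y = r_b·(sin φ − φ·cos φ) = 39.998304·(0.16410076 − 0.16484635·0.98644358) = 0.059563

x=40.538081 y=0.059563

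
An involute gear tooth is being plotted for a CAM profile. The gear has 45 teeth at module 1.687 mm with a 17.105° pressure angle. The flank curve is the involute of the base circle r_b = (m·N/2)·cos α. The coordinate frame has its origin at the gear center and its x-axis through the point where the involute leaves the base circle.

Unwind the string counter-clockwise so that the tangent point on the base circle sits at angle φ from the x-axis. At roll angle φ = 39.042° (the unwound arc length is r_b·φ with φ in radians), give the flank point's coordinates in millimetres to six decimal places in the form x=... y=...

pitch radius r_p = m·N/2 = 1.687·45/2 = 37.957500
base radius r_b = r_p·cos α = 37.957500·cos 17.105° = 36.278539
roll angle φ = 39.042° = 0.68141145 rad
x = r_b·(cos φ + φ·sin φ) = 36.278539·(0.77668444 + 0.68141145·0.62988990) = 43.748241
y = r_b·(sin φ − φ·cos φ) = 36.278539·(0.62988990 − 0.68141145·0.77668444) = 3.651371

x=43.748241 y=3.651371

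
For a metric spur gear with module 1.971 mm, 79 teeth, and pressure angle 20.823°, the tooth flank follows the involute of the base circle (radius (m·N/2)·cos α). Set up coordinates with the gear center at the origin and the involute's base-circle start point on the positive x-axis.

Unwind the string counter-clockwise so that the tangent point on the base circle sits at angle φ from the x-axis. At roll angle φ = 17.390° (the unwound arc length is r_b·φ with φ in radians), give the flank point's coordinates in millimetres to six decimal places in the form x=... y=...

x=76.044238 y=0.671973

pitch radius r_p = m·N/2 = 1.971·79/2 = 77.854500
base radius r_b = r_p·cos α = 77.854500·cos 20.823° = 72.769282
roll angle φ = 17.390° = 0.30351276 rad
x = r_b·(cos φ + φ·sin φ) = 72.769282·(0.95429251 + 0.30351276·0.29887424) = 76.044238
y = r_b·(sin φ − φ·cos φ) = 72.769282·(0.29887424 − 0.30351276·0.95429251) = 0.671973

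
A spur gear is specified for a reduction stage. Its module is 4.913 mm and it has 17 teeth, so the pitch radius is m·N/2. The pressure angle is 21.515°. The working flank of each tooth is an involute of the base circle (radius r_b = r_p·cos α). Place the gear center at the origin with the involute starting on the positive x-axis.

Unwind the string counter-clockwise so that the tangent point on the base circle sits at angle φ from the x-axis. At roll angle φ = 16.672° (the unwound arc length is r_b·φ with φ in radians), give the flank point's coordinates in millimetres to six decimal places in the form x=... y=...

x=40.460789 y=0.316367

pitch radius r_p = m·N/2 = 4.913·17/2 = 41.760500
base radius r_b = r_p·cos α = 41.760500·cos 21.515° = 38.850695
roll angle φ = 16.672° = 0.29098129 rad
x = r_b·(cos φ + φ·sin φ) = 38.850695·(0.95796281 + 0.29098129·0.28689241) = 40.460789
y = r_b·(sin φ − φ·cos φ) = 38.850695·(0.28689241 − 0.29098129·0.95796281) = 0.316367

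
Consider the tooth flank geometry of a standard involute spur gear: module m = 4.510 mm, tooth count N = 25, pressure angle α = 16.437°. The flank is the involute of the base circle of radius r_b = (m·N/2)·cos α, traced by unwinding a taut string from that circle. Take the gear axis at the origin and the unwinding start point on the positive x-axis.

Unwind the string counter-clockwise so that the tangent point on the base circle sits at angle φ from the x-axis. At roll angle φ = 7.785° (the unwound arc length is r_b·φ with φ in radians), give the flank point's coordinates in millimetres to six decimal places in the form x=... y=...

pitch radius r_p = m·N/2 = 4.510·25/2 = 56.375000
base radius r_b = r_p·cos α = 56.375000·cos 16.437° = 54.071035
roll angle φ = 7.785° = 0.13587388 rad
x = r_b·(cos φ + φ·sin φ) = 54.071035·(0.99078334 + 0.13587388·0.13545619) = 54.567856
y = r_b·(sin φ − φ·cos φ) = 54.071035·(0.13545619 − 0.13587388·0.99078334) = 0.045128

x=54.567856 y=0.045128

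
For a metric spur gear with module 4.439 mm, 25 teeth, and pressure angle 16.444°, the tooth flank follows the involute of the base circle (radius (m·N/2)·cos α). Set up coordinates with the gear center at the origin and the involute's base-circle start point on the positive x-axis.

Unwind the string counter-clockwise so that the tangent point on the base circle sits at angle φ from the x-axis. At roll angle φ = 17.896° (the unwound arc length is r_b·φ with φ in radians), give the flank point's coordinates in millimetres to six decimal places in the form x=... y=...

pitch radius r_p = m·N/2 = 4.439·25/2 = 55.487500
base radius r_b = r_p·cos α = 55.487500·cos 16.444° = 53.217888
roll angle φ = 17.896° = 0.31234412 rad
x = r_b·(cos φ + φ·sin φ) = 53.217888·(0.95161586 + 0.31234412·0.30729018) = 55.750854
y = r_b·(sin φ − φ·cos φ) = 53.217888·(0.30729018 − 0.31234412·0.95161586) = 0.535295

x=55.750854 y=0.535295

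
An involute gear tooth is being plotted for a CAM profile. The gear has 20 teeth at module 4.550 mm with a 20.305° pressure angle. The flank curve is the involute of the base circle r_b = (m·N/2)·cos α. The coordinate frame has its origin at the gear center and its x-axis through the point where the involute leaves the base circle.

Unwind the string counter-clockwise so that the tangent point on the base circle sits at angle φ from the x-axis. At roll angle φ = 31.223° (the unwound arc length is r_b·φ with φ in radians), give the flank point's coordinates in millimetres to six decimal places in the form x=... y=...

x=48.545984 y=2.234248

pitch radius r_p = m·N/2 = 4.550·20/2 = 45.500000
base radius r_b = r_p·cos α = 45.500000·cos 20.305° = 42.672569
roll angle φ = 31.223° = 0.54494415 rad
x = r_b·(cos φ + φ·sin φ) = 42.672569·(0.85515624 + 0.54494415·0.51837033) = 48.545984
y = r_b·(sin φ − φ·cos φ) = 42.672569·(0.51837033 − 0.54494415·0.85515624) = 2.234248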